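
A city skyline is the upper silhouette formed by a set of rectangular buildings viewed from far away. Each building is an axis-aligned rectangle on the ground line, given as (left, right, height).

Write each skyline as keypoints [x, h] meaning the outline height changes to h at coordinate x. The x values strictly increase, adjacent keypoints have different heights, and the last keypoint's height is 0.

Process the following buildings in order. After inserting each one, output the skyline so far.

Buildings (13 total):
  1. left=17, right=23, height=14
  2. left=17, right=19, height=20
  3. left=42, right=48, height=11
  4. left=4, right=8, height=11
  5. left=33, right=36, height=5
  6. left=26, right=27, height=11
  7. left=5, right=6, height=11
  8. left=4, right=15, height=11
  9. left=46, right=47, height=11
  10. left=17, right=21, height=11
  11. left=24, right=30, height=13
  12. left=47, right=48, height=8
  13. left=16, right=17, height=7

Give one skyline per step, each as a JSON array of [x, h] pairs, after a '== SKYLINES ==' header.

== SKYLINES ==
[[17,14],[23,0]]
[[17,20],[19,14],[23,0]]
[[17,20],[19,14],[23,0],[42,11],[48,0]]
[[4,11],[8,0],[17,20],[19,14],[23,0],[42,11],[48,0]]
[[4,11],[8,0],[17,20],[19,14],[23,0],[33,5],[36,0],[42,11],[48,0]]
[[4,11],[8,0],[17,20],[19,14],[23,0],[26,11],[27,0],[33,5],[36,0],[42,11],[48,0]]
[[4,11],[8,0],[17,20],[19,14],[23,0],[26,11],[27,0],[33,5],[36,0],[42,11],[48,0]]
[[4,11],[15,0],[17,20],[19,14],[23,0],[26,11],[27,0],[33,5],[36,0],[42,11],[48,0]]
[[4,11],[15,0],[17,20],[19,14],[23,0],[26,11],[27,0],[33,5],[36,0],[42,11],[48,0]]
[[4,11],[15,0],[17,20],[19,14],[23,0],[26,11],[27,0],[33,5],[36,0],[42,11],[48,0]]
[[4,11],[15,0],[17,20],[19,14],[23,0],[24,13],[30,0],[33,5],[36,0],[42,11],[48,0]]
[[4,11],[15,0],[17,20],[19,14],[23,0],[24,13],[30,0],[33,5],[36,0],[42,11],[48,0]]
[[4,11],[15,0],[16,7],[17,20],[19,14],[23,0],[24,13],[30,0],[33,5],[36,0],[42,11],[48,0]]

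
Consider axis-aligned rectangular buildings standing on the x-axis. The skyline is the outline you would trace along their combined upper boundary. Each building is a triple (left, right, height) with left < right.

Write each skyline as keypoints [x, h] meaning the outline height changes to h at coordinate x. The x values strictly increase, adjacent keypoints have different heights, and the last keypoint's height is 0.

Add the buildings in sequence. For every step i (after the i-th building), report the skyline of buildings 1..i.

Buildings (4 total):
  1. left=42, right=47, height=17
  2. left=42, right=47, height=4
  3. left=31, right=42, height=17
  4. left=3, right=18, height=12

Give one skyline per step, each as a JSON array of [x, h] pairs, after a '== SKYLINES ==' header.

== SKYLINES ==
[[42,17],[47,0]]
[[42,17],[47,0]]
[[31,17],[47,0]]
[[3,12],[18,0],[31,17],[47,0]]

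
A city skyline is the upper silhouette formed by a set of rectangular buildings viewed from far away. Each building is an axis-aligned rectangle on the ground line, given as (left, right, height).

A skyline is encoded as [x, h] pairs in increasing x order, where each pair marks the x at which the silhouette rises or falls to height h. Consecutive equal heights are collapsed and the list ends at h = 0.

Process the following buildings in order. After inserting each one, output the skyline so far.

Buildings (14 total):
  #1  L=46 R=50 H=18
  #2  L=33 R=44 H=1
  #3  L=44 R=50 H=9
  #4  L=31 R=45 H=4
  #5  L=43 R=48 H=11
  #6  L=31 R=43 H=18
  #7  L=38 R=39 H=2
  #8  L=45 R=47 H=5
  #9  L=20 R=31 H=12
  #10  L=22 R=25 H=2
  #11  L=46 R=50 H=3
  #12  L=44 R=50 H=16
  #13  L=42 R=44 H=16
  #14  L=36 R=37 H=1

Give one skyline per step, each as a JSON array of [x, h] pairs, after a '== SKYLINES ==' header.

== SKYLINES ==
[[46,18],[50,0]]
[[33,1],[44,0],[46,18],[50,0]]
[[33,1],[44,9],[46,18],[50,0]]
[[31,4],[44,9],[46,18],[50,0]]
[[31,4],[43,11],[46,18],[50,0]]
[[31,18],[43,11],[46,18],[50,0]]
[[31,18],[43,11],[46,18],[50,0]]
[[31,18],[43,11],[46,18],[50,0]]
[[20,12],[31,18],[43,11],[46,18],[50,0]]
[[20,12],[31,18],[43,11],[46,18],[50,0]]
[[20,12],[31,18],[43,11],[46,18],[50,0]]
[[20,12],[31,18],[43,11],[44,16],[46,18],[50,0]]
[[20,12],[31,18],[43,16],[46,18],[50,0]]
[[20,12],[31,18],[43,16],[46,18],[50,0]]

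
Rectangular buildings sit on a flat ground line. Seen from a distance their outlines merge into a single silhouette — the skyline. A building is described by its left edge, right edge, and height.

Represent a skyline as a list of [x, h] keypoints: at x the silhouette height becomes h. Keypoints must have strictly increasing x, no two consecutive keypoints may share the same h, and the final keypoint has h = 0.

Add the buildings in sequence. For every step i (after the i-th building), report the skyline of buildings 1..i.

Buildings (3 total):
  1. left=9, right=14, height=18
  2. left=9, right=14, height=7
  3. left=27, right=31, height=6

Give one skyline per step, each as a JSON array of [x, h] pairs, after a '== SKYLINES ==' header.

== SKYLINES ==
[[9,18],[14,0]]
[[9,18],[14,0]]
[[9,18],[14,0],[27,6],[31,0]]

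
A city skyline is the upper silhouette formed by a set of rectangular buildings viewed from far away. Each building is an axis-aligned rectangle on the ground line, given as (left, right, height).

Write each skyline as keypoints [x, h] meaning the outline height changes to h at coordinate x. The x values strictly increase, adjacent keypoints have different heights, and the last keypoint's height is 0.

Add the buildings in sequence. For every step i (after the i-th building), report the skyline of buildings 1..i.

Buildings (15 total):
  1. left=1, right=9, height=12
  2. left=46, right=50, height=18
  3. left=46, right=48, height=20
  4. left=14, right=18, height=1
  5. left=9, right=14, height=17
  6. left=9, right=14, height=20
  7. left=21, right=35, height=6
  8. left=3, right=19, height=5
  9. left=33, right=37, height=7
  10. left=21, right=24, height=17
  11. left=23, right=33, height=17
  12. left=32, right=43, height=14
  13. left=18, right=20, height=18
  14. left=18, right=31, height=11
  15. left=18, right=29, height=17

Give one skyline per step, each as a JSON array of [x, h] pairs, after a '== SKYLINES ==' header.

== SKYLINES ==
[[1,12],[9,0]]
[[1,12],[9,0],[46,18],[50,0]]
[[1,12],[9,0],[46,20],[48,18],[50,0]]
[[1,12],[9,0],[14,1],[18,0],[46,20],[48,18],[50,0]]
[[1,12],[9,17],[14,1],[18,0],[46,20],[48,18],[50,0]]
[[1,12],[9,20],[14,1],[18,0],[46,20],[48,18],[50,0]]
[[1,12],[9,20],[14,1],[18,0],[21,6],[35,0],[46,20],[48,18],[50,0]]
[[1,12],[9,20],[14,5],[19,0],[21,6],[35,0],[46,20],[48,18],[50,0]]
[[1,12],[9,20],[14,5],[19,0],[21,6],[33,7],[37,0],[46,20],[48,18],[50,0]]
[[1,12],[9,20],[14,5],[19,0],[21,17],[24,6],[33,7],[37,0],[46,20],[48,18],[50,0]]
[[1,12],[9,20],[14,5],[19,0],[21,17],[33,7],[37,0],[46,20],[48,18],[50,0]]
[[1,12],[9,20],[14,5],[19,0],[21,17],[33,14],[43,0],[46,20],[48,18],[50,0]]
[[1,12],[9,20],[14,5],[18,18],[20,0],[21,17],[33,14],[43,0],[46,20],[48,18],[50,0]]
[[1,12],[9,20],[14,5],[18,18],[20,11],[21,17],[33,14],[43,0],[46,20],[48,18],[50,0]]
[[1,12],[9,20],[14,5],[18,18],[20,17],[33,14],[43,0],[46,20],[48,18],[50,0]]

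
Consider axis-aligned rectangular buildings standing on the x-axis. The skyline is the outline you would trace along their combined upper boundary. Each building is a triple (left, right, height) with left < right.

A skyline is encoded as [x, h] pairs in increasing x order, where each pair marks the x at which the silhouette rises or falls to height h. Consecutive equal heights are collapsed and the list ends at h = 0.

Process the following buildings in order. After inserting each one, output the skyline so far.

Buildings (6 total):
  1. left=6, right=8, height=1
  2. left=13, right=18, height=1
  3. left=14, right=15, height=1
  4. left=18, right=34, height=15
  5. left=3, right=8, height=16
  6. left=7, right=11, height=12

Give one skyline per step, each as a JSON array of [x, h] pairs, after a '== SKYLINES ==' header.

== SKYLINES ==
[[6,1],[8,0]]
[[6,1],[8,0],[13,1],[18,0]]
[[6,1],[8,0],[13,1],[18,0]]
[[6,1],[8,0],[13,1],[18,15],[34,0]]
[[3,16],[8,0],[13,1],[18,15],[34,0]]
[[3,16],[8,12],[11,0],[13,1],[18,15],[34,0]]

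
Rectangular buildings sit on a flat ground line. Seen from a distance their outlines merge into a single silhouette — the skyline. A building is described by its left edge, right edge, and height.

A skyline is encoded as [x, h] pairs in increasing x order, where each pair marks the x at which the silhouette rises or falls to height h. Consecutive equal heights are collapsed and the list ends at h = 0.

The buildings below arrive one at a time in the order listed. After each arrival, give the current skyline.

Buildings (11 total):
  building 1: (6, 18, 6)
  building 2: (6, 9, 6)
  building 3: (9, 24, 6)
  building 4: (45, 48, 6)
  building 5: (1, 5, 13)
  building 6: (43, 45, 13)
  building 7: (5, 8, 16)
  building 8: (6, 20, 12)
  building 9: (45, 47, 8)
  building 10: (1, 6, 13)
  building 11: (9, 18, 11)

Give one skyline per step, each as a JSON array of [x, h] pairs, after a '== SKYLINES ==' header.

== SKYLINES ==
[[6,6],[18,0]]
[[6,6],[18,0]]
[[6,6],[24,0]]
[[6,6],[24,0],[45,6],[48,0]]
[[1,13],[5,0],[6,6],[24,0],[45,6],[48,0]]
[[1,13],[5,0],[6,6],[24,0],[43,13],[45,6],[48,0]]
[[1,13],[5,16],[8,6],[24,0],[43,13],[45,6],[48,0]]
[[1,13],[5,16],[8,12],[20,6],[24,0],[43,13],[45,6],[48,0]]
[[1,13],[5,16],[8,12],[20,6],[24,0],[43,13],[45,8],[47,6],[48,0]]
[[1,13],[5,16],[8,12],[20,6],[24,0],[43,13],[45,8],[47,6],[48,0]]
[[1,13],[5,16],[8,12],[20,6],[24,0],[43,13],[45,8],[47,6],[48,0]]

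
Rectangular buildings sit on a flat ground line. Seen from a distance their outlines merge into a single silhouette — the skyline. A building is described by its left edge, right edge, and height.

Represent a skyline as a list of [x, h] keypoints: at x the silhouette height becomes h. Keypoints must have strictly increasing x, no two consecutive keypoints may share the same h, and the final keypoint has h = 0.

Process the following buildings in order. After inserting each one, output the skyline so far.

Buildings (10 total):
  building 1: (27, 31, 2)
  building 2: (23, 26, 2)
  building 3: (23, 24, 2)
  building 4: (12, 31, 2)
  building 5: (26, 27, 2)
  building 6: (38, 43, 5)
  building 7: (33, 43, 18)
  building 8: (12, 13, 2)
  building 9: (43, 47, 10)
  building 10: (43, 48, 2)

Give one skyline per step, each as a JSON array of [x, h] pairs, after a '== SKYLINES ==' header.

== SKYLINES ==
[[27,2],[31,0]]
[[23,2],[26,0],[27,2],[31,0]]
[[23,2],[26,0],[27,2],[31,0]]
[[12,2],[31,0]]
[[12,2],[31,0]]
[[12,2],[31,0],[38,5],[43,0]]
[[12,2],[31,0],[33,18],[43,0]]
[[12,2],[31,0],[33,18],[43,0]]
[[12,2],[31,0],[33,18],[43,10],[47,0]]
[[12,2],[31,0],[33,18],[43,10],[47,2],[48,0]]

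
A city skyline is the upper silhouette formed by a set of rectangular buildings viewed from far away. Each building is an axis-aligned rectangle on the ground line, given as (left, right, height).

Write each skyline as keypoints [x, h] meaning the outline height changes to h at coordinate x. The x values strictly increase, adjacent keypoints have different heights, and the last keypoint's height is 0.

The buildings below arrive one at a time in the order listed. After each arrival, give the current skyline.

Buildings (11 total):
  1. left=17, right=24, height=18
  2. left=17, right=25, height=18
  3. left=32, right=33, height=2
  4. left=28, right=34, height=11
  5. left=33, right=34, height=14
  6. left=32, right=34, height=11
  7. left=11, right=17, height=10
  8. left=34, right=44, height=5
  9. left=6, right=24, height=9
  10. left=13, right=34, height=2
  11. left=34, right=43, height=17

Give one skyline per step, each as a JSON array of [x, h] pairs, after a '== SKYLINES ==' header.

== SKYLINES ==
[[17,18],[24,0]]
[[17,18],[25,0]]
[[17,18],[25,0],[32,2],[33,0]]
[[17,18],[25,0],[28,11],[34,0]]
[[17,18],[25,0],[28,11],[33,14],[34,0]]
[[17,18],[25,0],[28,11],[33,14],[34,0]]
[[11,10],[17,18],[25,0],[28,11],[33,14],[34,0]]
[[11,10],[17,18],[25,0],[28,11],[33,14],[34,5],[44,0]]
[[6,9],[11,10],[17,18],[25,0],[28,11],[33,14],[34,5],[44,0]]
[[6,9],[11,10],[17,18],[25,2],[28,11],[33,14],[34,5],[44,0]]
[[6,9],[11,10],[17,18],[25,2],[28,11],[33,14],[34,17],[43,5],[44,0]]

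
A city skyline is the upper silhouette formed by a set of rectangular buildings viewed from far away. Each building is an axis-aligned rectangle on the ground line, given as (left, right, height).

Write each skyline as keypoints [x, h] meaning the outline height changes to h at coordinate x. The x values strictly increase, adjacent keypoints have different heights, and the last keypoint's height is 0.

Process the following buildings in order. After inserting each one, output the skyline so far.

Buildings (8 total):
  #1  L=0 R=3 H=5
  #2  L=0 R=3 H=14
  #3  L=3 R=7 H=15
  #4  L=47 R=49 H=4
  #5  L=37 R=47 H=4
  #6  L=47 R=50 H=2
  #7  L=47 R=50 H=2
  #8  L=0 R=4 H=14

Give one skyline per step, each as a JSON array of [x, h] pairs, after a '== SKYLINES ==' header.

== SKYLINES ==
[[0,5],[3,0]]
[[0,14],[3,0]]
[[0,14],[3,15],[7,0]]
[[0,14],[3,15],[7,0],[47,4],[49,0]]
[[0,14],[3,15],[7,0],[37,4],[49,0]]
[[0,14],[3,15],[7,0],[37,4],[49,2],[50,0]]
[[0,14],[3,15],[7,0],[37,4],[49,2],[50,0]]
[[0,14],[3,15],[7,0],[37,4],[49,2],[50,0]]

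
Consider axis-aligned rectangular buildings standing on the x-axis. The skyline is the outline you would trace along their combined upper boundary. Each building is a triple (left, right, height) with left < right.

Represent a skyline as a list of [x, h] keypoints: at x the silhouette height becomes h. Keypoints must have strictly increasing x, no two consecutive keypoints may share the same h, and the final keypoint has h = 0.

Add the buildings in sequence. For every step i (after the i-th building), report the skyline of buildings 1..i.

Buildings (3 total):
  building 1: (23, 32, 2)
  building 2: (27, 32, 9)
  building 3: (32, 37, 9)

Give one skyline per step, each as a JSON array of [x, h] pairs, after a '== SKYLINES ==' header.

== SKYLINES ==
[[23,2],[32,0]]
[[23,2],[27,9],[32,0]]
[[23,2],[27,9],[37,0]]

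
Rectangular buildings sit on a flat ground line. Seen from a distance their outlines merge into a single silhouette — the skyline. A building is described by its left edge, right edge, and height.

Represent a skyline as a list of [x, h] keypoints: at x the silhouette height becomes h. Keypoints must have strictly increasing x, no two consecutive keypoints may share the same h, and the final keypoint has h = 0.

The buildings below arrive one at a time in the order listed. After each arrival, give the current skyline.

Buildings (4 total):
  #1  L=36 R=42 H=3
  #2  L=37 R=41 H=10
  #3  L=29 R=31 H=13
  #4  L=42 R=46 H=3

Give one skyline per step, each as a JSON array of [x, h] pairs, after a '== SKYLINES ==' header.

== SKYLINES ==
[[36,3],[42,0]]
[[36,3],[37,10],[41,3],[42,0]]
[[29,13],[31,0],[36,3],[37,10],[41,3],[42,0]]
[[29,13],[31,0],[36,3],[37,10],[41,3],[46,0]]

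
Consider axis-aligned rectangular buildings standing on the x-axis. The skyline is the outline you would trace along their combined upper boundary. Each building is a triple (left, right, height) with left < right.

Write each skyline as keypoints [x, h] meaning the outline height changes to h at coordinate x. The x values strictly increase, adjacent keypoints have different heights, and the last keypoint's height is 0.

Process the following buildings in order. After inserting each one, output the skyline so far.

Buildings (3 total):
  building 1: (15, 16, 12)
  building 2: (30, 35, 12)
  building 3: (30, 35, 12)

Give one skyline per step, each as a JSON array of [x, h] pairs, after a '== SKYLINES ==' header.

== SKYLINES ==
[[15,12],[16,0]]
[[15,12],[16,0],[30,12],[35,0]]
[[15,12],[16,0],[30,12],[35,0]]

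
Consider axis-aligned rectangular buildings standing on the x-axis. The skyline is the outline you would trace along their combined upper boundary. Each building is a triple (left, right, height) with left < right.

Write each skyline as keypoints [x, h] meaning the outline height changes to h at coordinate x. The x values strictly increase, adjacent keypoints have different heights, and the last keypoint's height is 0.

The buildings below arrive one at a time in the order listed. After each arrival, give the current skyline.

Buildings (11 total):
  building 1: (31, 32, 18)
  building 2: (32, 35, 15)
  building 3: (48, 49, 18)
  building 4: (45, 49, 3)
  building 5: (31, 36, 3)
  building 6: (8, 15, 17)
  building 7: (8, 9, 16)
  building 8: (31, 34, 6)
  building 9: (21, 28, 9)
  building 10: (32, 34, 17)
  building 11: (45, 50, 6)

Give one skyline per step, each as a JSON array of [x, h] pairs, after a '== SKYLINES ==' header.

== SKYLINES ==
[[31,18],[32,0]]
[[31,18],[32,15],[35,0]]
[[31,18],[32,15],[35,0],[48,18],[49,0]]
[[31,18],[32,15],[35,0],[45,3],[48,18],[49,0]]
[[31,18],[32,15],[35,3],[36,0],[45,3],[48,18],[49,0]]
[[8,17],[15,0],[31,18],[32,15],[35,3],[36,0],[45,3],[48,18],[49,0]]
[[8,17],[15,0],[31,18],[32,15],[35,3],[36,0],[45,3],[48,18],[49,0]]
[[8,17],[15,0],[31,18],[32,15],[35,3],[36,0],[45,3],[48,18],[49,0]]
[[8,17],[15,0],[21,9],[28,0],[31,18],[32,15],[35,3],[36,0],[45,3],[48,18],[49,0]]
[[8,17],[15,0],[21,9],[28,0],[31,18],[32,17],[34,15],[35,3],[36,0],[45,3],[48,18],[49,0]]
[[8,17],[15,0],[21,9],[28,0],[31,18],[32,17],[34,15],[35,3],[36,0],[45,6],[48,18],[49,6],[50,0]]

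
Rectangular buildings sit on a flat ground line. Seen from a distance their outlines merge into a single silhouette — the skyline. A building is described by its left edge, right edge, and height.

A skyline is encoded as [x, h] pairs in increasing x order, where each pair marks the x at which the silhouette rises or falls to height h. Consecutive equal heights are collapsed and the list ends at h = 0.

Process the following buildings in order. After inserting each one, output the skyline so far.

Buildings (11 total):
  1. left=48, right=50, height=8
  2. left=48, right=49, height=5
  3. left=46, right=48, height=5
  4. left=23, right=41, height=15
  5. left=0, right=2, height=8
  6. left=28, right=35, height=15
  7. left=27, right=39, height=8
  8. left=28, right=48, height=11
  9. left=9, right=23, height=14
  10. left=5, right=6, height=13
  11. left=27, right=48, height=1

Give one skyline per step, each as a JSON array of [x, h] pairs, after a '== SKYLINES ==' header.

== SKYLINES ==
[[48,8],[50,0]]
[[48,8],[50,0]]
[[46,5],[48,8],[50,0]]
[[23,15],[41,0],[46,5],[48,8],[50,0]]
[[0,8],[2,0],[23,15],[41,0],[46,5],[48,8],[50,0]]
[[0,8],[2,0],[23,15],[41,0],[46,5],[48,8],[50,0]]
[[0,8],[2,0],[23,15],[41,0],[46,5],[48,8],[50,0]]
[[0,8],[2,0],[23,15],[41,11],[48,8],[50,0]]
[[0,8],[2,0],[9,14],[23,15],[41,11],[48,8],[50,0]]
[[0,8],[2,0],[5,13],[6,0],[9,14],[23,15],[41,11],[48,8],[50,0]]
[[0,8],[2,0],[5,13],[6,0],[9,14],[23,15],[41,11],[48,8],[50,0]]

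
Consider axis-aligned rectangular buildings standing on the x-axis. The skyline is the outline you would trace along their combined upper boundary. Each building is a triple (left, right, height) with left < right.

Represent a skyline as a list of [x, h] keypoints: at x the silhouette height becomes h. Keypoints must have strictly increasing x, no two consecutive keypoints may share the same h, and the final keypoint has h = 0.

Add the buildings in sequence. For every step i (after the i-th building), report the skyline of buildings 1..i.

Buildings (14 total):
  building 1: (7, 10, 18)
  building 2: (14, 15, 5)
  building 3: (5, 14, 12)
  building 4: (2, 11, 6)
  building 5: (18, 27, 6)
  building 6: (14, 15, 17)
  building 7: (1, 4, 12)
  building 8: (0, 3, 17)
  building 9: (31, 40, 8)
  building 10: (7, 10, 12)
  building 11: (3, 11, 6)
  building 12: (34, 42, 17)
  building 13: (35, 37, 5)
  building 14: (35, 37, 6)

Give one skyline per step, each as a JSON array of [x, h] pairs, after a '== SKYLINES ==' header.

== SKYLINES ==
[[7,18],[10,0]]
[[7,18],[10,0],[14,5],[15,0]]
[[5,12],[7,18],[10,12],[14,5],[15,0]]
[[2,6],[5,12],[7,18],[10,12],[14,5],[15,0]]
[[2,6],[5,12],[7,18],[10,12],[14,5],[15,0],[18,6],[27,0]]
[[2,6],[5,12],[7,18],[10,12],[14,17],[15,0],[18,6],[27,0]]
[[1,12],[4,6],[5,12],[7,18],[10,12],[14,17],[15,0],[18,6],[27,0]]
[[0,17],[3,12],[4,6],[5,12],[7,18],[10,12],[14,17],[15,0],[18,6],[27,0]]
[[0,17],[3,12],[4,6],[5,12],[7,18],[10,12],[14,17],[15,0],[18,6],[27,0],[31,8],[40,0]]
[[0,17],[3,12],[4,6],[5,12],[7,18],[10,12],[14,17],[15,0],[18,6],[27,0],[31,8],[40,0]]
[[0,17],[3,12],[4,6],[5,12],[7,18],[10,12],[14,17],[15,0],[18,6],[27,0],[31,8],[40,0]]
[[0,17],[3,12],[4,6],[5,12],[7,18],[10,12],[14,17],[15,0],[18,6],[27,0],[31,8],[34,17],[42,0]]
[[0,17],[3,12],[4,6],[5,12],[7,18],[10,12],[14,17],[15,0],[18,6],[27,0],[31,8],[34,17],[42,0]]
[[0,17],[3,12],[4,6],[5,12],[7,18],[10,12],[14,17],[15,0],[18,6],[27,0],[31,8],[34,17],[42,0]]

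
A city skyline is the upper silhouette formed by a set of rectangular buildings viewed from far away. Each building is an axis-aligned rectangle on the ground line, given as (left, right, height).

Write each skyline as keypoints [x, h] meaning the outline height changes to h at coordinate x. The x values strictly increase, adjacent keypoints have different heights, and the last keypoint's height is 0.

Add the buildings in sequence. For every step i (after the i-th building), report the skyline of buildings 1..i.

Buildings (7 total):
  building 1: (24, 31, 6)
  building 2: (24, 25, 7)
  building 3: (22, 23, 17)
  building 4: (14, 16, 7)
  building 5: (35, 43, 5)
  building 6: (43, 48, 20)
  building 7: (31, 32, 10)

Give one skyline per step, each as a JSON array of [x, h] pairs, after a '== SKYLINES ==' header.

== SKYLINES ==
[[24,6],[31,0]]
[[24,7],[25,6],[31,0]]
[[22,17],[23,0],[24,7],[25,6],[31,0]]
[[14,7],[16,0],[22,17],[23,0],[24,7],[25,6],[31,0]]
[[14,7],[16,0],[22,17],[23,0],[24,7],[25,6],[31,0],[35,5],[43,0]]
[[14,7],[16,0],[22,17],[23,0],[24,7],[25,6],[31,0],[35,5],[43,20],[48,0]]
[[14,7],[16,0],[22,17],[23,0],[24,7],[25,6],[31,10],[32,0],[35,5],[43,20],[48,0]]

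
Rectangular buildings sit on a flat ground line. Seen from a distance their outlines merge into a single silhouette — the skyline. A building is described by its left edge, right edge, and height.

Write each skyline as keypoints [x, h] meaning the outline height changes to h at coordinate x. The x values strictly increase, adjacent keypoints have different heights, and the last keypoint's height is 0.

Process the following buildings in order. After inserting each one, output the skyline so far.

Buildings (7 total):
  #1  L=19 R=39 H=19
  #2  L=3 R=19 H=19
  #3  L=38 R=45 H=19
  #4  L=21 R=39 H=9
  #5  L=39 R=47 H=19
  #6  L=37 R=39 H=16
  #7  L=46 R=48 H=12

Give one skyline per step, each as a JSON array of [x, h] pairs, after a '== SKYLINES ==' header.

== SKYLINES ==
[[19,19],[39,0]]
[[3,19],[39,0]]
[[3,19],[45,0]]
[[3,19],[45,0]]
[[3,19],[47,0]]
[[3,19],[47,0]]
[[3,19],[47,12],[48,0]]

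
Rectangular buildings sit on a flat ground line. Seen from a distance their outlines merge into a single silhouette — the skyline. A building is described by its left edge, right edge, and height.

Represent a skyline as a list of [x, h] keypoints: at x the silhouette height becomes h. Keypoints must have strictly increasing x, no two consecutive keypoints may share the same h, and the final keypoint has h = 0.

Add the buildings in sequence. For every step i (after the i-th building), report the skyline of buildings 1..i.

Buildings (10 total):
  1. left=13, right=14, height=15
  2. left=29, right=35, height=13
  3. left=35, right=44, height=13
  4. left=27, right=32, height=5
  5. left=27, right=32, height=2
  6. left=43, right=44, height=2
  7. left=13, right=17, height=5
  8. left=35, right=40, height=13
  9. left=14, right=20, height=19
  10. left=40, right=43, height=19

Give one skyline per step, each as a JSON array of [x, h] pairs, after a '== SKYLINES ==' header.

== SKYLINES ==
[[13,15],[14,0]]
[[13,15],[14,0],[29,13],[35,0]]
[[13,15],[14,0],[29,13],[44,0]]
[[13,15],[14,0],[27,5],[29,13],[44,0]]
[[13,15],[14,0],[27,5],[29,13],[44,0]]
[[13,15],[14,0],[27,5],[29,13],[44,0]]
[[13,15],[14,5],[17,0],[27,5],[29,13],[44,0]]
[[13,15],[14,5],[17,0],[27,5],[29,13],[44,0]]
[[13,15],[14,19],[20,0],[27,5],[29,13],[44,0]]
[[13,15],[14,19],[20,0],[27,5],[29,13],[40,19],[43,13],[44,0]]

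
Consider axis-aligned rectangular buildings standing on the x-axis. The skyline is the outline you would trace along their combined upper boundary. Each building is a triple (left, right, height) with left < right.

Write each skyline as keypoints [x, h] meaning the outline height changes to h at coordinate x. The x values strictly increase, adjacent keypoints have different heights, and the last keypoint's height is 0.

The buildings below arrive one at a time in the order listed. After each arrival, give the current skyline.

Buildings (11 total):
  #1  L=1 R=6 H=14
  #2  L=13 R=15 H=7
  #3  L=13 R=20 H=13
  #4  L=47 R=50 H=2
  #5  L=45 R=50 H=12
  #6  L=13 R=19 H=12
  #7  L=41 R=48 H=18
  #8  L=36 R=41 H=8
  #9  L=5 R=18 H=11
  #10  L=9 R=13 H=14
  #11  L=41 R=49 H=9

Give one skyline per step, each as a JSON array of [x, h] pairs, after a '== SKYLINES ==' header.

== SKYLINES ==
[[1,14],[6,0]]
[[1,14],[6,0],[13,7],[15,0]]
[[1,14],[6,0],[13,13],[20,0]]
[[1,14],[6,0],[13,13],[20,0],[47,2],[50,0]]
[[1,14],[6,0],[13,13],[20,0],[45,12],[50,0]]
[[1,14],[6,0],[13,13],[20,0],[45,12],[50,0]]
[[1,14],[6,0],[13,13],[20,0],[41,18],[48,12],[50,0]]
[[1,14],[6,0],[13,13],[20,0],[36,8],[41,18],[48,12],[50,0]]
[[1,14],[6,11],[13,13],[20,0],[36,8],[41,18],[48,12],[50,0]]
[[1,14],[6,11],[9,14],[13,13],[20,0],[36,8],[41,18],[48,12],[50,0]]
[[1,14],[6,11],[9,14],[13,13],[20,0],[36,8],[41,18],[48,12],[50,0]]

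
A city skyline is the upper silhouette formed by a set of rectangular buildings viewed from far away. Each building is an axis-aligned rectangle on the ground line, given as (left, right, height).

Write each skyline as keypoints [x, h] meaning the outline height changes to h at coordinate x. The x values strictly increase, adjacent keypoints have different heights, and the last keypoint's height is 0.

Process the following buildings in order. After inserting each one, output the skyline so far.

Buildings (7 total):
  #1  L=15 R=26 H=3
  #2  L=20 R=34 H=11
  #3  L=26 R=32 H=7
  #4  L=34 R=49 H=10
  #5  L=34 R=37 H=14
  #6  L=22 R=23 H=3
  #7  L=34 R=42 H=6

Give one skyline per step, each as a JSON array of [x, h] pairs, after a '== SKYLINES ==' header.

== SKYLINES ==
[[15,3],[26,0]]
[[15,3],[20,11],[34,0]]
[[15,3],[20,11],[34,0]]
[[15,3],[20,11],[34,10],[49,0]]
[[15,3],[20,11],[34,14],[37,10],[49,0]]
[[15,3],[20,11],[34,14],[37,10],[49,0]]
[[15,3],[20,11],[34,14],[37,10],[49,0]]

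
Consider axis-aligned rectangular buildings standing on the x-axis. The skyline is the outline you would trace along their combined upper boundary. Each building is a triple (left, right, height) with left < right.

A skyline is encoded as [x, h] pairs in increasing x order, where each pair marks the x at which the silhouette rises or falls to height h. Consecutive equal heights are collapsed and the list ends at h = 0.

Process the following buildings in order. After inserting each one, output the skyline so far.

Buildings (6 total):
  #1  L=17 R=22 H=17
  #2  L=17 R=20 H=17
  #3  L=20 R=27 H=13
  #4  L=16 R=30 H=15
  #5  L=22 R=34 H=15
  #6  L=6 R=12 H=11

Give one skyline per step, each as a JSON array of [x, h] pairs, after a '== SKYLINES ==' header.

== SKYLINES ==
[[17,17],[22,0]]
[[17,17],[22,0]]
[[17,17],[22,13],[27,0]]
[[16,15],[17,17],[22,15],[30,0]]
[[16,15],[17,17],[22,15],[34,0]]
[[6,11],[12,0],[16,15],[17,17],[22,15],[34,0]]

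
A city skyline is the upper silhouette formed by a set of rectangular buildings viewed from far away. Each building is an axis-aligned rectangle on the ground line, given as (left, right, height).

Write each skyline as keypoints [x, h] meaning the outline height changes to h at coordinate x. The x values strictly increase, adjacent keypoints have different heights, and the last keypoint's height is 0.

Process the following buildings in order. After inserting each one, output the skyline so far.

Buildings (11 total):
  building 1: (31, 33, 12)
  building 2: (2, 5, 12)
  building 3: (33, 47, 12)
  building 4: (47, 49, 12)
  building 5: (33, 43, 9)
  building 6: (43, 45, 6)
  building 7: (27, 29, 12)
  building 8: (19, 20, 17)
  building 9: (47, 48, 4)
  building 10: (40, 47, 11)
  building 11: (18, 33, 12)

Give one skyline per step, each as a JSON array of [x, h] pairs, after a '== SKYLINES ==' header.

== SKYLINES ==
[[31,12],[33,0]]
[[2,12],[5,0],[31,12],[33,0]]
[[2,12],[5,0],[31,12],[47,0]]
[[2,12],[5,0],[31,12],[49,0]]
[[2,12],[5,0],[31,12],[49,0]]
[[2,12],[5,0],[31,12],[49,0]]
[[2,12],[5,0],[27,12],[29,0],[31,12],[49,0]]
[[2,12],[5,0],[19,17],[20,0],[27,12],[29,0],[31,12],[49,0]]
[[2,12],[5,0],[19,17],[20,0],[27,12],[29,0],[31,12],[49,0]]
[[2,12],[5,0],[19,17],[20,0],[27,12],[29,0],[31,12],[49,0]]
[[2,12],[5,0],[18,12],[19,17],[20,12],[49,0]]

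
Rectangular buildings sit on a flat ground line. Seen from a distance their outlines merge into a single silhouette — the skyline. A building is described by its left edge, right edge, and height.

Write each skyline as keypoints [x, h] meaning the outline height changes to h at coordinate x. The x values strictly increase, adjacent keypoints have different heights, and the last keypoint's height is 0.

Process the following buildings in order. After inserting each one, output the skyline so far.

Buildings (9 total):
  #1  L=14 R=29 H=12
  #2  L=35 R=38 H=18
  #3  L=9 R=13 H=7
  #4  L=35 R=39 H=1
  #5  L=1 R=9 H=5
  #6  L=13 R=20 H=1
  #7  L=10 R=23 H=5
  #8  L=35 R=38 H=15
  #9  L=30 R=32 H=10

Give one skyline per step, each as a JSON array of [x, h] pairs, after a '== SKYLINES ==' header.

== SKYLINES ==
[[14,12],[29,0]]
[[14,12],[29,0],[35,18],[38,0]]
[[9,7],[13,0],[14,12],[29,0],[35,18],[38,0]]
[[9,7],[13,0],[14,12],[29,0],[35,18],[38,1],[39,0]]
[[1,5],[9,7],[13,0],[14,12],[29,0],[35,18],[38,1],[39,0]]
[[1,5],[9,7],[13,1],[14,12],[29,0],[35,18],[38,1],[39,0]]
[[1,5],[9,7],[13,5],[14,12],[29,0],[35,18],[38,1],[39,0]]
[[1,5],[9,7],[13,5],[14,12],[29,0],[35,18],[38,1],[39,0]]
[[1,5],[9,7],[13,5],[14,12],[29,0],[30,10],[32,0],[35,18],[38,1],[39,0]]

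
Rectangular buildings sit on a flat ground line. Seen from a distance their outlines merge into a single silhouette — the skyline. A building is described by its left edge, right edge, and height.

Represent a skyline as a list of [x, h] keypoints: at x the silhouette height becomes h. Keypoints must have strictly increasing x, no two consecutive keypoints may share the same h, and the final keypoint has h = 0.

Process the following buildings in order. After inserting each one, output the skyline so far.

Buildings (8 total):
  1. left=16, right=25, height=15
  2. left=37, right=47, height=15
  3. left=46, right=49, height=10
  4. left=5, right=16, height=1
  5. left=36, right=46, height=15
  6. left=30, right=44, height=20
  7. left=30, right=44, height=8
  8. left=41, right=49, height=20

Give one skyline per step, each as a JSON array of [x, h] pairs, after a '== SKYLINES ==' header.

== SKYLINES ==
[[16,15],[25,0]]
[[16,15],[25,0],[37,15],[47,0]]
[[16,15],[25,0],[37,15],[47,10],[49,0]]
[[5,1],[16,15],[25,0],[37,15],[47,10],[49,0]]
[[5,1],[16,15],[25,0],[36,15],[47,10],[49,0]]
[[5,1],[16,15],[25,0],[30,20],[44,15],[47,10],[49,0]]
[[5,1],[16,15],[25,0],[30,20],[44,15],[47,10],[49,0]]
[[5,1],[16,15],[25,0],[30,20],[49,0]]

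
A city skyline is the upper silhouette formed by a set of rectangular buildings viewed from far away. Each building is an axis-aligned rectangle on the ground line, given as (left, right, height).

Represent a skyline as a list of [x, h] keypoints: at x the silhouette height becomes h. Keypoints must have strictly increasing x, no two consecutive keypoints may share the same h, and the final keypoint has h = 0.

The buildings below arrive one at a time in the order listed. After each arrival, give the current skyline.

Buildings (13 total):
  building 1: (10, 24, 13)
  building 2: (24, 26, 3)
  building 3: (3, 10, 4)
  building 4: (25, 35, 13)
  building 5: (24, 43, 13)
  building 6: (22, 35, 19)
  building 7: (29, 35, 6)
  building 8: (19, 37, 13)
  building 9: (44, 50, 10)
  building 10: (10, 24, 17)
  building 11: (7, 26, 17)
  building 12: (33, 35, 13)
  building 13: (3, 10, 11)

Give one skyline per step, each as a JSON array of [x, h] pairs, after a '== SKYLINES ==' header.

== SKYLINES ==
[[10,13],[24,0]]
[[10,13],[24,3],[26,0]]
[[3,4],[10,13],[24,3],[26,0]]
[[3,4],[10,13],[24,3],[25,13],[35,0]]
[[3,4],[10,13],[43,0]]
[[3,4],[10,13],[22,19],[35,13],[43,0]]
[[3,4],[10,13],[22,19],[35,13],[43,0]]
[[3,4],[10,13],[22,19],[35,13],[43,0]]
[[3,4],[10,13],[22,19],[35,13],[43,0],[44,10],[50,0]]
[[3,4],[10,17],[22,19],[35,13],[43,0],[44,10],[50,0]]
[[3,4],[7,17],[22,19],[35,13],[43,0],[44,10],[50,0]]
[[3,4],[7,17],[22,19],[35,13],[43,0],[44,10],[50,0]]
[[3,11],[7,17],[22,19],[35,13],[43,0],[44,10],[50,0]]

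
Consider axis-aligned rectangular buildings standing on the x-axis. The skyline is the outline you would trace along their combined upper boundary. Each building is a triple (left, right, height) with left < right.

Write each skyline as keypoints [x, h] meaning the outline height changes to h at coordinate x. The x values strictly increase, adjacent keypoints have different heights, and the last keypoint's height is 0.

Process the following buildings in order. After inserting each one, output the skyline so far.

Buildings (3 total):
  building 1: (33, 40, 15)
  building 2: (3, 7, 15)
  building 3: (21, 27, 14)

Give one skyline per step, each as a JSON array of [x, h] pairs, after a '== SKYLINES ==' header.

== SKYLINES ==
[[33,15],[40,0]]
[[3,15],[7,0],[33,15],[40,0]]
[[3,15],[7,0],[21,14],[27,0],[33,15],[40,0]]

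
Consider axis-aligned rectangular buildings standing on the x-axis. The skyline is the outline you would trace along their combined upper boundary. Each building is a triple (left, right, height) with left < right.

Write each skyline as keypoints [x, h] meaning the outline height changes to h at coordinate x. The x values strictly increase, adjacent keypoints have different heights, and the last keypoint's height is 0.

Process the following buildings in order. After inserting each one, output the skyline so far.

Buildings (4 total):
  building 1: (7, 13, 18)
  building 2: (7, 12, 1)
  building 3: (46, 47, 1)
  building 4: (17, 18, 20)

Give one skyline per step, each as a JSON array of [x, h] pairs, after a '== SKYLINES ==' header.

== SKYLINES ==
[[7,18],[13,0]]
[[7,18],[13,0]]
[[7,18],[13,0],[46,1],[47,0]]
[[7,18],[13,0],[17,20],[18,0],[46,1],[47,0]]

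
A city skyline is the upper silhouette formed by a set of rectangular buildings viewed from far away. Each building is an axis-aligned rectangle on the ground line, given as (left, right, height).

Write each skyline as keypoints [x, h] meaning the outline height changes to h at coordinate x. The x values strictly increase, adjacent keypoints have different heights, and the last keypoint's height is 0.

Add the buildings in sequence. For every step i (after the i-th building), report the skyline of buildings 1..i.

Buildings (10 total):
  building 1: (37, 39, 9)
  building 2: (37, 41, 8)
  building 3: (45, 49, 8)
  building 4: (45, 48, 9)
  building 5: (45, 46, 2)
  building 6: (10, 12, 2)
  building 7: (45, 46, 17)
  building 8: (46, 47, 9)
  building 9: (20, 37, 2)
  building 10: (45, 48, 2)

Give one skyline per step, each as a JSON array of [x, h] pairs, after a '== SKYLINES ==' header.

== SKYLINES ==
[[37,9],[39,0]]
[[37,9],[39,8],[41,0]]
[[37,9],[39,8],[41,0],[45,8],[49,0]]
[[37,9],[39,8],[41,0],[45,9],[48,8],[49,0]]
[[37,9],[39,8],[41,0],[45,9],[48,8],[49,0]]
[[10,2],[12,0],[37,9],[39,8],[41,0],[45,9],[48,8],[49,0]]
[[10,2],[12,0],[37,9],[39,8],[41,0],[45,17],[46,9],[48,8],[49,0]]
[[10,2],[12,0],[37,9],[39,8],[41,0],[45,17],[46,9],[48,8],[49,0]]
[[10,2],[12,0],[20,2],[37,9],[39,8],[41,0],[45,17],[46,9],[48,8],[49,0]]
[[10,2],[12,0],[20,2],[37,9],[39,8],[41,0],[45,17],[46,9],[48,8],[49,0]]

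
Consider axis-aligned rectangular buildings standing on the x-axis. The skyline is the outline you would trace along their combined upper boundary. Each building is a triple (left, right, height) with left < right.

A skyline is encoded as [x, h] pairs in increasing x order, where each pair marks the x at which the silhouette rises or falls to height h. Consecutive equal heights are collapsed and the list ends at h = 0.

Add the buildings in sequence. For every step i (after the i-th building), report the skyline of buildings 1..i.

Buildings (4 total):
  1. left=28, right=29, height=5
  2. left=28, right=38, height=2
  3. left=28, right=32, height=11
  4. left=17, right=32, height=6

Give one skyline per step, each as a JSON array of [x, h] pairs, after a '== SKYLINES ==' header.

== SKYLINES ==
[[28,5],[29,0]]
[[28,5],[29,2],[38,0]]
[[28,11],[32,2],[38,0]]
[[17,6],[28,11],[32,2],[38,0]]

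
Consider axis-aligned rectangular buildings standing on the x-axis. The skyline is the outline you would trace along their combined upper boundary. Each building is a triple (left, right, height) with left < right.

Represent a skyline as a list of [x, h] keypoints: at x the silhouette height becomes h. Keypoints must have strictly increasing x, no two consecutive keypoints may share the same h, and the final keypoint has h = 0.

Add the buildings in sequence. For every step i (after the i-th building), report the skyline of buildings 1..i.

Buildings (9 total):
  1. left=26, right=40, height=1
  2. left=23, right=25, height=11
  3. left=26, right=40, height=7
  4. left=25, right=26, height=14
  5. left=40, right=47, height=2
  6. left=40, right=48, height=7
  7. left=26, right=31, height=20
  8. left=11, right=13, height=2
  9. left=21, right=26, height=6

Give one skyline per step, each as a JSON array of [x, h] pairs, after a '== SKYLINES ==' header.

== SKYLINES ==
[[26,1],[40,0]]
[[23,11],[25,0],[26,1],[40,0]]
[[23,11],[25,0],[26,7],[40,0]]
[[23,11],[25,14],[26,7],[40,0]]
[[23,11],[25,14],[26,7],[40,2],[47,0]]
[[23,11],[25,14],[26,7],[48,0]]
[[23,11],[25,14],[26,20],[31,7],[48,0]]
[[11,2],[13,0],[23,11],[25,14],[26,20],[31,7],[48,0]]
[[11,2],[13,0],[21,6],[23,11],[25,14],[26,20],[31,7],[48,0]]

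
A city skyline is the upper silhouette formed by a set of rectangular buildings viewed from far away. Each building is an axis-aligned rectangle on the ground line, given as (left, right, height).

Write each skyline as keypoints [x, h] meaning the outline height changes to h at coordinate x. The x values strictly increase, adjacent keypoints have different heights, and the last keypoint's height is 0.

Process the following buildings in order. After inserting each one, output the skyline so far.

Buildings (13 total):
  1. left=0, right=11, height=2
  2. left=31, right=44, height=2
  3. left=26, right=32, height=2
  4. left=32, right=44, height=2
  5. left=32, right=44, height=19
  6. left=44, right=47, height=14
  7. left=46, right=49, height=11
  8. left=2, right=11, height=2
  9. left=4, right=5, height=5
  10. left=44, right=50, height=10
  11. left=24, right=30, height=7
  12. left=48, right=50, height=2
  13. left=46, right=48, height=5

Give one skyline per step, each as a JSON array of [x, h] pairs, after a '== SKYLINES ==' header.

== SKYLINES ==
[[0,2],[11,0]]
[[0,2],[11,0],[31,2],[44,0]]
[[0,2],[11,0],[26,2],[44,0]]
[[0,2],[11,0],[26,2],[44,0]]
[[0,2],[11,0],[26,2],[32,19],[44,0]]
[[0,2],[11,0],[26,2],[32,19],[44,14],[47,0]]
[[0,2],[11,0],[26,2],[32,19],[44,14],[47,11],[49,0]]
[[0,2],[11,0],[26,2],[32,19],[44,14],[47,11],[49,0]]
[[0,2],[4,5],[5,2],[11,0],[26,2],[32,19],[44,14],[47,11],[49,0]]
[[0,2],[4,5],[5,2],[11,0],[26,2],[32,19],[44,14],[47,11],[49,10],[50,0]]
[[0,2],[4,5],[5,2],[11,0],[24,7],[30,2],[32,19],[44,14],[47,11],[49,10],[50,0]]
[[0,2],[4,5],[5,2],[11,0],[24,7],[30,2],[32,19],[44,14],[47,11],[49,10],[50,0]]
[[0,2],[4,5],[5,2],[11,0],[24,7],[30,2],[32,19],[44,14],[47,11],[49,10],[50,0]]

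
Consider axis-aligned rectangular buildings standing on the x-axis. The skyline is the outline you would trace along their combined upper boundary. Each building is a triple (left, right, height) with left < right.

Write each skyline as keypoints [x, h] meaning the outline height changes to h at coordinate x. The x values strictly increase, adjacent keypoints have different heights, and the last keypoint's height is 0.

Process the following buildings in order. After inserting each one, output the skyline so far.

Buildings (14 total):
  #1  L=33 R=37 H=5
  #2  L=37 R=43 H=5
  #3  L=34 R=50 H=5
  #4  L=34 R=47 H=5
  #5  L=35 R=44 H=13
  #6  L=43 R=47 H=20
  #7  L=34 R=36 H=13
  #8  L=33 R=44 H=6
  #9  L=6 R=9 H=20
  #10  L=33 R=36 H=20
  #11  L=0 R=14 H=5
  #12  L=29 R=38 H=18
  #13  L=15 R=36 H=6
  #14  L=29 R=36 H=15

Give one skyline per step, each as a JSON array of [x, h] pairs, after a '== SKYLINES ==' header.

== SKYLINES ==
[[33,5],[37,0]]
[[33,5],[43,0]]
[[33,5],[50,0]]
[[33,5],[50,0]]
[[33,5],[35,13],[44,5],[50,0]]
[[33,5],[35,13],[43,20],[47,5],[50,0]]
[[33,5],[34,13],[43,20],[47,5],[50,0]]
[[33,6],[34,13],[43,20],[47,5],[50,0]]
[[6,20],[9,0],[33,6],[34,13],[43,20],[47,5],[50,0]]
[[6,20],[9,0],[33,20],[36,13],[43,20],[47,5],[50,0]]
[[0,5],[6,20],[9,5],[14,0],[33,20],[36,13],[43,20],[47,5],[50,0]]
[[0,5],[6,20],[9,5],[14,0],[29,18],[33,20],[36,18],[38,13],[43,20],[47,5],[50,0]]
[[0,5],[6,20],[9,5],[14,0],[15,6],[29,18],[33,20],[36,18],[38,13],[43,20],[47,5],[50,0]]
[[0,5],[6,20],[9,5],[14,0],[15,6],[29,18],[33,20],[36,18],[38,13],[43,20],[47,5],[50,0]]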